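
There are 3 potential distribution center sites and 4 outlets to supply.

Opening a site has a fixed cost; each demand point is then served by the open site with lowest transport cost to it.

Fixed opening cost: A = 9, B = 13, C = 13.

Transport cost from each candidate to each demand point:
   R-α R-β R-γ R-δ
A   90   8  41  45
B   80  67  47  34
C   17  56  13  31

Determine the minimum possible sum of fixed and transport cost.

91

Open {A, C}: assign each demand point to its cheapest open site.
  R-α→C 17, R-β→A 8, R-γ→C 13, R-δ→C 31
  transport cost 69, fixed 22 → total 91.
Compare {A, B, C}: transport cost 69 + fixed 35 = 104.
Compare {C}: transport cost 117 + fixed 13 = 130.
Compare {B, C}: transport cost 117 + fixed 26 = 143.
All other subsets cost ≥ 104. Minimum total cost: 91.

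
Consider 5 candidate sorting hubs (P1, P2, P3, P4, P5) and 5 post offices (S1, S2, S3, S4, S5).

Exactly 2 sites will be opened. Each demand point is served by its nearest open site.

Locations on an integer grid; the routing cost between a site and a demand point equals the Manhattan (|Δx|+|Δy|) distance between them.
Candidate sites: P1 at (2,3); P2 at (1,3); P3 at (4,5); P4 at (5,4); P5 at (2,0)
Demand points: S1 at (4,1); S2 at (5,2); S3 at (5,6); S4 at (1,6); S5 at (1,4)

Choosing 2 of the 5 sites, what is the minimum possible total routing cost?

12

Open {P2, P4}.
  S1→P4 4, S2→P4 2, S3→P4 2, S4→P2 3, S5→P2 1  ⇒ total 12.
Compare {P1, P4}: total 14.
Compare {P2, P3}: total 14.
No size-2 selection does better; minimum is 12.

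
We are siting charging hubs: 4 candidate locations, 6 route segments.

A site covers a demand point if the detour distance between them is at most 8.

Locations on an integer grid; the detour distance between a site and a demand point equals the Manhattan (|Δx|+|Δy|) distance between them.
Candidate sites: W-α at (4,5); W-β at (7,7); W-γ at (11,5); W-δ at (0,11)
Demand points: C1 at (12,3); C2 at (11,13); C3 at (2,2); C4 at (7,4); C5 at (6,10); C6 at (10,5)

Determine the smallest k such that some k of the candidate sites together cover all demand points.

Coverage sets (demand points within 8 of each site):
  W-α: {C3, C4, C5, C6}
  W-β: {C4, C5, C6}
  W-γ: {C1, C2, C4, C6}
  W-δ: {C5}
No single site covers all 6 demand points.
But {W-α, W-γ} covers everything, so the minimum is 2.

2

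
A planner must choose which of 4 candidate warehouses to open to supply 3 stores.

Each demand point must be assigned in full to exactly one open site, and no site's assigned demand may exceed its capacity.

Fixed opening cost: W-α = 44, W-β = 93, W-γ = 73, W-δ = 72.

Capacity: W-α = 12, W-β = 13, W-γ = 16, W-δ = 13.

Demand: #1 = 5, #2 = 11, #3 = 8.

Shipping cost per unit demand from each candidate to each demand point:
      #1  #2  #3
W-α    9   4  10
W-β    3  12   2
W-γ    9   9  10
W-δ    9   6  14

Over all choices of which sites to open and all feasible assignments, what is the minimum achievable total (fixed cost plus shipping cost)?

Open {W-α, W-β}; cheapest assignment that respects the capacities:
  W-α (cap 12, load 11): #2 — cost 11×4 = 44
  W-β (cap 13, load 13): #1, #3 — cost 5×3 + 8×2 = 31
  Shipping 75, fixed 137 → total 212.
  Any other capacity-feasible assignment to {W-α, W-β} ships for at least 75.
Compare {W-β, W-δ}: its best feasible assignment gives total 262.
Compare {W-α, W-β, W-δ}: its best feasible assignment gives total 284.
Every other set of open sites that can feasibly serve all demand totals ≥ 262 even under its best assignment. Minimum: 212.

212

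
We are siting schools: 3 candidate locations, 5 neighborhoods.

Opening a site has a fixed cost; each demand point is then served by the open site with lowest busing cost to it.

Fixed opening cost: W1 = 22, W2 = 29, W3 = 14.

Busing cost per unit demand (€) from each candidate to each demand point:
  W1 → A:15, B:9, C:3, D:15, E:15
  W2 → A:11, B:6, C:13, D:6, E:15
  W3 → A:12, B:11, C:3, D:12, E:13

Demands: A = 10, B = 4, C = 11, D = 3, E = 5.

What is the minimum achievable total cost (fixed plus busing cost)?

293

Open {W2, W3}: assign each demand point to its cheapest open site.
  A→W2 10×11=110, B→W2 4×6=24, C→W3 11×3=33, D→W2 3×6=18, E→W3 5×13=65
  busing cost 250, fixed 43 → total 293.
Compare {W1, W2}: busing cost 260 + fixed 51 = 311.
Compare {W3}: busing cost 298 + fixed 14 = 312.
Compare {W1, W2, W3}: busing cost 250 + fixed 65 = 315.
All other subsets cost ≥ 311. Minimum total cost: 293.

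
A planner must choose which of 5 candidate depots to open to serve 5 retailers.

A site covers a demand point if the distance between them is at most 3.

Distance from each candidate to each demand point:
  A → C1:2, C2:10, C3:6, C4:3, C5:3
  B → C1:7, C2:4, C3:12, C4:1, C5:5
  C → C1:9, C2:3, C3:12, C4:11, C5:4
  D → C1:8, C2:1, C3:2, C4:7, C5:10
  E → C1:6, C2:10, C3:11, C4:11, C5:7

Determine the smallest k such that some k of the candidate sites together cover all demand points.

2

Coverage sets (demand points within 3 of each site):
  A: {C1, C4, C5}
  B: {C4}
  C: {C2}
  D: {C2, C3}
  E: {}
No single site covers all 5 demand points.
But {A, D} covers everything, so the minimum is 2.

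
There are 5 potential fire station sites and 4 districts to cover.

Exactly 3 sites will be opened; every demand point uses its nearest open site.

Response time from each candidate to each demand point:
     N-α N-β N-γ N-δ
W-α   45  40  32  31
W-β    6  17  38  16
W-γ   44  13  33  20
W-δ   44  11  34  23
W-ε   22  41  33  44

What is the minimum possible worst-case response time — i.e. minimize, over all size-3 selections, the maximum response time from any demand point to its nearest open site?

32

Open {W-α, W-β, W-γ}.
  Farthest demand point is N-γ at response time 32 (to W-α); all others are ≤ 32.
With {W-α, W-β, W-δ} the worst case is 32.
With {W-α, W-β, W-ε} the worst case is 32.
No size-3 selection achieves below 32.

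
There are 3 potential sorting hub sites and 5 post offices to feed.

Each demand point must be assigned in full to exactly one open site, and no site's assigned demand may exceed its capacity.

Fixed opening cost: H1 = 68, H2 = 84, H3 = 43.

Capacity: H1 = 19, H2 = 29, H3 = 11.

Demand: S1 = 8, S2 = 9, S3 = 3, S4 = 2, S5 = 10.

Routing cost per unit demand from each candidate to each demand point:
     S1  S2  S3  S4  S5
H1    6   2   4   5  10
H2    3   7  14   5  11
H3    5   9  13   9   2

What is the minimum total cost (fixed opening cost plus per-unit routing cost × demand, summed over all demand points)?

279

Open {H1, H2, H3}; cheapest assignment that respects the capacities:
  H1 (cap 19, load 14): S2, S3, S4 — cost 9×2 + 3×4 + 2×5 = 40
  H2 (cap 29, load 8): S1 — cost 8×3 = 24
  H3 (cap 11, load 10): S5 — cost 10×2 = 20
  Shipping 84, fixed 195 → total 279.
  Any other capacity-feasible assignment to {H1, H2, H3} ships for at least 84.
Compare {H2, H3}: its best feasible assignment gives total 286.
Compare {H1, H2}: its best feasible assignment gives total 326.
Every other set of open sites that can feasibly serve all demand totals ≥ 286 even under its best assignment. Minimum: 279.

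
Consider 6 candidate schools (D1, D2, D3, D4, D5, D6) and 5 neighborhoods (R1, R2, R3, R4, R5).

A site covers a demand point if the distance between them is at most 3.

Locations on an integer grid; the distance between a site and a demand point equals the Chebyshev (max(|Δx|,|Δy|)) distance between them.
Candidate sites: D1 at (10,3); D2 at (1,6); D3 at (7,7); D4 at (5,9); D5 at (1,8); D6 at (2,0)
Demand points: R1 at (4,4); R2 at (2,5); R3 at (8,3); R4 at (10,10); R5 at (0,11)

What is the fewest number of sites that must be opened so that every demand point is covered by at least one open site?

3

Coverage sets (demand points within 3 of each site):
  D1: {R3}
  D2: {R1, R2}
  D3: {R1, R4}
  D4: {}
  D5: {R2, R5}
  D6: {}
No 2 sites suffice: every size-2 union leaves at least one demand point uncovered.
But {D1, D3, D5} covers everything, so the minimum is 3.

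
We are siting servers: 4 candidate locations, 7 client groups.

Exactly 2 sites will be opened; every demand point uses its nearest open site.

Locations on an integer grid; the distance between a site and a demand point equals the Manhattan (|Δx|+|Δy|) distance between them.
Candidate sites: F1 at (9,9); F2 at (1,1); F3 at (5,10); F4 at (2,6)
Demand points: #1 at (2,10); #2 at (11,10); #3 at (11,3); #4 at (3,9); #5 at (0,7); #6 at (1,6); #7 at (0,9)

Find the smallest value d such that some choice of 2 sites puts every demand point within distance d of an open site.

Open {F1, F3}.
  Farthest demand point is #3 at distance 8 (to F1); all others are ≤ 8.
With {F1, F4} the worst case is 8.
With {F1, F2} the worst case is 9.
No size-2 selection achieves below 8.

8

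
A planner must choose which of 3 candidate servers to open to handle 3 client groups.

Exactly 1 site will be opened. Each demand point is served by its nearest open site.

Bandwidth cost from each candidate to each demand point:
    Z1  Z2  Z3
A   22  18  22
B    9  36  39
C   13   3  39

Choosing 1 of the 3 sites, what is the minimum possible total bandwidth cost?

Open {C}.
  Z1→C 13, Z2→C 3, Z3→C 39  ⇒ total 55.
Compare {A}: total 62.
Compare {B}: total 84.

55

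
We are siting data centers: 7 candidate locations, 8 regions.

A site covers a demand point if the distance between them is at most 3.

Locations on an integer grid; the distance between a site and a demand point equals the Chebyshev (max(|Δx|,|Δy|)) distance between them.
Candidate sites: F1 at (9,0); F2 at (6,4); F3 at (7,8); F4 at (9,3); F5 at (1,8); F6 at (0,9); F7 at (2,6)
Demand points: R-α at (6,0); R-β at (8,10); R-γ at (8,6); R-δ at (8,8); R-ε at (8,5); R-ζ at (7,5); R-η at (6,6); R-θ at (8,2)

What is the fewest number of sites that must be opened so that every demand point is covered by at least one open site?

Coverage sets (demand points within 3 of each site):
  F1: {R-α, R-θ}
  F2: {R-γ, R-ε, R-ζ, R-η, R-θ}
  F3: {R-β, R-γ, R-δ, R-ε, R-ζ, R-η}
  F4: {R-α, R-γ, R-ε, R-ζ, R-η, R-θ}
  F5: {}
  F6: {}
  F7: {}
No single site covers all 8 demand points.
But {F1, F3} covers everything, so the minimum is 2.

2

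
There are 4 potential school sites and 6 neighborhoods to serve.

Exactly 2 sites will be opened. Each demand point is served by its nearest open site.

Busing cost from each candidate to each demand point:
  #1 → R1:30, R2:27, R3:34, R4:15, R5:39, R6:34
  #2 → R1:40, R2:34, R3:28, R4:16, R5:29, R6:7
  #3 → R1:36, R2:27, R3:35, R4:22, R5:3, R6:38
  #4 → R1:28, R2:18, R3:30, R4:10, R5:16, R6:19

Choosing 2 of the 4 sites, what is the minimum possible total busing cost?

Open {#2, #4}.
  R1→#4 28, R2→#4 18, R3→#2 28, R4→#4 10, R5→#4 16, R6→#2 7  ⇒ total 107.
Compare {#3, #4}: total 108.
Compare {#2, #3}: total 117.
No size-2 selection does better; minimum is 107.

107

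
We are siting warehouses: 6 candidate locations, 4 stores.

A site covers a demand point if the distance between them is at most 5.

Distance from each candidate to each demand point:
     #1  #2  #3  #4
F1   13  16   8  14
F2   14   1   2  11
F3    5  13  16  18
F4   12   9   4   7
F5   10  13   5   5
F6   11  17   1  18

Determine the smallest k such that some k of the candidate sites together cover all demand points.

3

Coverage sets (demand points within 5 of each site):
  F1: {}
  F2: {#2, #3}
  F3: {#1}
  F4: {#3}
  F5: {#3, #4}
  F6: {#3}
No 2 sites suffice: every size-2 union leaves at least one demand point uncovered.
But {F2, F3, F5} covers everything, so the minimum is 3.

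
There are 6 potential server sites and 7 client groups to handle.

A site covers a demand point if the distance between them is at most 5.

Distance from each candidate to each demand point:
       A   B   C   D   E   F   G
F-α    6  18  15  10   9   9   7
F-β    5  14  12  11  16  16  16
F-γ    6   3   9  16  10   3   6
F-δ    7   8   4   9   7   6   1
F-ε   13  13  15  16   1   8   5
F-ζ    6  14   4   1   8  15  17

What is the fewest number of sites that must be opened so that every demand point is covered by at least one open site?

Coverage sets (demand points within 5 of each site):
  F-α: {}
  F-β: {A}
  F-γ: {B, F}
  F-δ: {C, G}
  F-ε: {E, G}
  F-ζ: {C, D}
No 3 sites suffice: every size-3 union leaves at least one demand point uncovered.
But {F-β, F-γ, F-ε, F-ζ} covers everything, so the minimum is 4.

4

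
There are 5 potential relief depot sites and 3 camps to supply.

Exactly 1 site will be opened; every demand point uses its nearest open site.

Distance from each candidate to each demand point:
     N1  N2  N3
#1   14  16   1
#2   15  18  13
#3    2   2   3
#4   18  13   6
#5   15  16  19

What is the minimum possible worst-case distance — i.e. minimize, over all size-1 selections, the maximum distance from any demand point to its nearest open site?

3

Open {#3}.
  Farthest demand point is N3 at distance 3 (to #3); all others are ≤ 3.
With {#1} the worst case is 16.
With {#2} the worst case is 18.
No size-1 selection achieves below 3.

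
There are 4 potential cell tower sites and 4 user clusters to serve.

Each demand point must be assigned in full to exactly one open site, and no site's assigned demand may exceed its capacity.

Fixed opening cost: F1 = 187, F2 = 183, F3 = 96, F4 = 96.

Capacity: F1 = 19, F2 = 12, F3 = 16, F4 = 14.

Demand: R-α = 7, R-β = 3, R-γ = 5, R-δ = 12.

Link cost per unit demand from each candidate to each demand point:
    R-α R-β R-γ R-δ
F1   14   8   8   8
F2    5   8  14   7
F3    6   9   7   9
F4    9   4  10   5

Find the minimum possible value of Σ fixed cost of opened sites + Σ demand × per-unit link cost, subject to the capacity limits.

Open {F3, F4}; cheapest assignment that respects the capacities:
  F3 (cap 16, load 15): R-α, R-β, R-γ — cost 7×6 + 3×9 + 5×7 = 104
  F4 (cap 14, load 12): R-δ — cost 12×5 = 60
  Shipping 164, fixed 192 → total 356.
  Any other capacity-feasible assignment to {F3, F4} ships for at least 164.
Compare {F2, F3}: its best feasible assignment gives total 467.
Compare {F1, F3}: its best feasible assignment gives total 480.
Every other set of open sites that can feasibly serve all demand totals ≥ 467 even under its best assignment. Minimum: 356.

356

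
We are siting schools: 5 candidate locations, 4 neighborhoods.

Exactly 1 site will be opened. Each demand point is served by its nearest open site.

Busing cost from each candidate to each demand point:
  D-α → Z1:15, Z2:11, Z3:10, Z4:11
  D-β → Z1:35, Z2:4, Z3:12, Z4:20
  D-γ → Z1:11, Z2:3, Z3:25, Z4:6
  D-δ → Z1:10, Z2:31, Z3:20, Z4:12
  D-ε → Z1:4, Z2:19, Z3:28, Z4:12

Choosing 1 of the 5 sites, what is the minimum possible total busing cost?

45

Open {D-γ}.
  Z1→D-γ 11, Z2→D-γ 3, Z3→D-γ 25, Z4→D-γ 6  ⇒ total 45.
Compare {D-α}: total 47.
Compare {D-ε}: total 63.
No size-1 selection does better; minimum is 45.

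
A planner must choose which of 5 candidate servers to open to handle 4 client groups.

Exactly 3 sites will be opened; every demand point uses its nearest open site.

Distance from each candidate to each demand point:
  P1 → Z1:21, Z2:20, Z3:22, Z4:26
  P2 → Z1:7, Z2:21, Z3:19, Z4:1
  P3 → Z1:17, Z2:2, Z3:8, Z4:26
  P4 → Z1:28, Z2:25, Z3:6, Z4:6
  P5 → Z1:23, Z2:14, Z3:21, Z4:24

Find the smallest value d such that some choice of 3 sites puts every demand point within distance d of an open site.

7

Open {P2, P3, P4}.
  Farthest demand point is Z1 at distance 7 (to P2); all others are ≤ 7.
With {P1, P2, P3} the worst case is 8.
With {P2, P3, P5} the worst case is 8.
No size-3 selection achieves below 7.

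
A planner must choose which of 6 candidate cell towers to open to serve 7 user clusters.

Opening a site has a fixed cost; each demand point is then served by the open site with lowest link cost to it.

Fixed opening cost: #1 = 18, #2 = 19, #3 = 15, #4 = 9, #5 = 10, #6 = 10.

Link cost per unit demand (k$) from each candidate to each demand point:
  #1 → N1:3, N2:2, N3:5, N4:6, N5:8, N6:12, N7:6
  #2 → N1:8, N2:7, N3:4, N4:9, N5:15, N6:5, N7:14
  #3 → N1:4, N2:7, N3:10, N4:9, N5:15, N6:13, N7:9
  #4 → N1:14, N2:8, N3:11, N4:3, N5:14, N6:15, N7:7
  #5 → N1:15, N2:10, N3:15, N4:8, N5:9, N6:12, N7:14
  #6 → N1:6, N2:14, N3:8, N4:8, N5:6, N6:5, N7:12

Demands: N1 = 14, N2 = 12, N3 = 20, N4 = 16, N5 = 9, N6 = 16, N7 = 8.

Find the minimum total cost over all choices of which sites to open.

432

Open {#1, #2, #4, #6}: assign each demand point to its cheapest open site.
  N1→#1 14×3=42, N2→#1 12×2=24, N3→#2 20×4=80, N4→#4 16×3=48, N5→#6 9×6=54, N6→#2 16×5=80, N7→#1 8×6=48
  link cost 376, fixed 56 → total 432.
Compare {#1, #4, #6}: link cost 396 + fixed 37 = 433.
Compare {#1, #2, #4}: link cost 394 + fixed 46 = 440.
Compare {#1, #2, #4, #5, #6}: link cost 376 + fixed 66 = 442.
All other subsets cost ≥ 433. Minimum total cost: 432.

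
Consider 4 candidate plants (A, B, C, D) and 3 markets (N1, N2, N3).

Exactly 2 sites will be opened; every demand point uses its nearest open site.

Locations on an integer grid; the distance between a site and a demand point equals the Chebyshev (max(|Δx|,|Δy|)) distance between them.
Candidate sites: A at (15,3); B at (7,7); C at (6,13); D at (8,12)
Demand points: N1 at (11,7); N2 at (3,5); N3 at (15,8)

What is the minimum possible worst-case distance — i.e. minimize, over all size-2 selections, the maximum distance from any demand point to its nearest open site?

Open {A, B}.
  Farthest demand point is N3 at distance 5 (to A); all others are ≤ 5.
With {A, D} the worst case is 7.
With {B, D} the worst case is 7.
No size-2 selection achieves below 5.

5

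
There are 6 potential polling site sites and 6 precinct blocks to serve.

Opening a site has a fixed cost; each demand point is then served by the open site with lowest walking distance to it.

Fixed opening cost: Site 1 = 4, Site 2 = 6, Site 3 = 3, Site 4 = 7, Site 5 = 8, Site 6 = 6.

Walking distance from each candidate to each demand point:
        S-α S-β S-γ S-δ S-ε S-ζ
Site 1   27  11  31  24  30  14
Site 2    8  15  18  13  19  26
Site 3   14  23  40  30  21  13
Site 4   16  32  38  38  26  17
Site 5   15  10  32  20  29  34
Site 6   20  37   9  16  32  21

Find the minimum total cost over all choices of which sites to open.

90

Open {Site 1, Site 2, Site 6}: assign each demand point to its cheapest open site.
  S-α→Site 2 8, S-β→Site 1 11, S-γ→Site 6 9, S-δ→Site 2 13, S-ε→Site 2 19, S-ζ→Site 1 14
  walking distance 74, fixed 16 → total 90.
Compare {Site 2, Site 3, Site 6}: walking distance 77 + fixed 15 = 92.
Compare {Site 1, Site 2, Site 3, Site 6}: walking distance 73 + fixed 19 = 92.
Compare {Site 1, Site 2}: walking distance 83 + fixed 10 = 93.
All other subsets cost ≥ 92. Minimum total cost: 90.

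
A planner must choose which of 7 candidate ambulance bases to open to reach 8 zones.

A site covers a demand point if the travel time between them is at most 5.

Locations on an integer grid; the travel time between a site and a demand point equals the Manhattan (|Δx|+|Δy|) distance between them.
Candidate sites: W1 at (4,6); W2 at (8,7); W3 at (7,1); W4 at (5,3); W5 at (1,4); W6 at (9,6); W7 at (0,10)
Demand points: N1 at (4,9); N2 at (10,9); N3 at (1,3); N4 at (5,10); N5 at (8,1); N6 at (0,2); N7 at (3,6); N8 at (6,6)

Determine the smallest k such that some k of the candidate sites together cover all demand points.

4

Coverage sets (demand points within 5 of each site):
  W1: {N1, N4, N7, N8}
  W2: {N2, N8}
  W3: {N5}
  W4: {N3, N5, N7, N8}
  W5: {N3, N6, N7}
  W6: {N2, N8}
  W7: {N1, N4}
No 3 sites suffice: every size-3 union leaves at least one demand point uncovered.
But {W1, W2, W3, W5} covers everything, so the minimum is 4.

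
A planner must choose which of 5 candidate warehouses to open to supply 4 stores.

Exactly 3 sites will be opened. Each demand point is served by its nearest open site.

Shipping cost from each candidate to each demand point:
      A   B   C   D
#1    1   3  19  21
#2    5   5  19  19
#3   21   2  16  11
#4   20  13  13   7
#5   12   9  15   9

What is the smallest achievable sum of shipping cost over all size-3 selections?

23

Open {#1, #3, #4}.
  A→#1 1, B→#3 2, C→#4 13, D→#4 7  ⇒ total 23.
Compare {#1, #2, #4}: total 24.
Compare {#1, #4, #5}: total 24.
No size-3 selection does better; minimum is 23.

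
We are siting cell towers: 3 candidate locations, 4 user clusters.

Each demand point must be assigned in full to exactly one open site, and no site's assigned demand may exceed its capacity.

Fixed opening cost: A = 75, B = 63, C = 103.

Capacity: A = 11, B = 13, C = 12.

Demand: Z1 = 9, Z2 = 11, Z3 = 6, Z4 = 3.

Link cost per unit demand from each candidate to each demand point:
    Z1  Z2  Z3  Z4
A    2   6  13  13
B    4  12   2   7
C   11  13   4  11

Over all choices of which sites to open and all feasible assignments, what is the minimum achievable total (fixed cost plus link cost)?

Open {A, B, C}; cheapest assignment that respects the capacities:
  A (cap 11, load 11): Z2 — cost 11×6 = 66
  B (cap 13, load 12): Z1, Z4 — cost 9×4 + 3×7 = 57
  C (cap 12, load 6): Z3 — cost 6×4 = 24
  Shipping 147, fixed 241 → total 388.
  Any other capacity-feasible assignment to {A, B, C} ships for at least 147.
Total demand is 29 and no other set of sites has combined capacity ≥ 29, so {A, B, C} is the only feasible choice of open sites. Minimum: 388.

388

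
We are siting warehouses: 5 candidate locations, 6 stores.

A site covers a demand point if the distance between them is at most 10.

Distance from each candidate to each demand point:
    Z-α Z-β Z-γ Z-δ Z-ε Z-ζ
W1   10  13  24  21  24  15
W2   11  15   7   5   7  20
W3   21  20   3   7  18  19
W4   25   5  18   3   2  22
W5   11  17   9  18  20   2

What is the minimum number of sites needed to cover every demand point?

Coverage sets (demand points within 10 of each site):
  W1: {Z-α}
  W2: {Z-γ, Z-δ, Z-ε}
  W3: {Z-γ, Z-δ}
  W4: {Z-β, Z-δ, Z-ε}
  W5: {Z-γ, Z-ζ}
No 2 sites suffice: every size-2 union leaves at least one demand point uncovered.
But {W1, W4, W5} covers everything, so the minimum is 3.

3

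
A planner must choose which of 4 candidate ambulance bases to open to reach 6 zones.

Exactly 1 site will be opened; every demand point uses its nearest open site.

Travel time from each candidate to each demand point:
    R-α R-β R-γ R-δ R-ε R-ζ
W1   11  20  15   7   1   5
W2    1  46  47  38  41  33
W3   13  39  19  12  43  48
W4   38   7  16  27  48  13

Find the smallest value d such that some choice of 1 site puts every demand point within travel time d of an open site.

20

Open {W1}.
  Farthest demand point is R-β at travel time 20 (to W1); all others are ≤ 20.
With {W2} the worst case is 47.
With {W3} the worst case is 48.
No size-1 selection achieves below 20.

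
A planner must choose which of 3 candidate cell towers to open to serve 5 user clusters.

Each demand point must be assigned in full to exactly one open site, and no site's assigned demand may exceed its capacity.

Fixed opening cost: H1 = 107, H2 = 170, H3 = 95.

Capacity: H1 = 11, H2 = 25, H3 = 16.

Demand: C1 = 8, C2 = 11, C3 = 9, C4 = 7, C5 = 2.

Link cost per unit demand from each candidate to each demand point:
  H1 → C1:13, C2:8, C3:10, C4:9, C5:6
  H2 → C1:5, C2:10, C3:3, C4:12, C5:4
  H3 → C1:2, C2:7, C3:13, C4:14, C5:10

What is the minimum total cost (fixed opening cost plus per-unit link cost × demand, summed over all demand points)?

513

Open {H2, H3}; cheapest assignment that respects the capacities:
  H2 (cap 25, load 24): C1, C3, C4 — cost 8×5 + 9×3 + 7×12 = 151
  H3 (cap 16, load 13): C2, C5 — cost 11×7 + 2×10 = 97
  Shipping 248, fixed 265 → total 513.
  Any other capacity-feasible assignment to {H2, H3} ships for at least 248.
Compare {H1, H2, H3}: its best feasible assignment gives total 587.
Every other set of open sites that can feasibly serve all demand totals ≥ 587 even under its best assignment. Minimum: 513.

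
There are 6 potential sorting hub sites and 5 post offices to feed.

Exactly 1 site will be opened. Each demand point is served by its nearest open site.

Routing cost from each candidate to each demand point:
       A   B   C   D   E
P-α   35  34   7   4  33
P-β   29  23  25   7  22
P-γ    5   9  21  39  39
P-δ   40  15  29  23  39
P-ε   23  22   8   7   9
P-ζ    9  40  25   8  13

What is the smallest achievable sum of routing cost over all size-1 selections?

69

Open {P-ε}.
  A→P-ε 23, B→P-ε 22, C→P-ε 8, D→P-ε 7, E→P-ε 9  ⇒ total 69.
Compare {P-ζ}: total 95.
Compare {P-β}: total 106.
No size-1 selection does better; minimum is 69.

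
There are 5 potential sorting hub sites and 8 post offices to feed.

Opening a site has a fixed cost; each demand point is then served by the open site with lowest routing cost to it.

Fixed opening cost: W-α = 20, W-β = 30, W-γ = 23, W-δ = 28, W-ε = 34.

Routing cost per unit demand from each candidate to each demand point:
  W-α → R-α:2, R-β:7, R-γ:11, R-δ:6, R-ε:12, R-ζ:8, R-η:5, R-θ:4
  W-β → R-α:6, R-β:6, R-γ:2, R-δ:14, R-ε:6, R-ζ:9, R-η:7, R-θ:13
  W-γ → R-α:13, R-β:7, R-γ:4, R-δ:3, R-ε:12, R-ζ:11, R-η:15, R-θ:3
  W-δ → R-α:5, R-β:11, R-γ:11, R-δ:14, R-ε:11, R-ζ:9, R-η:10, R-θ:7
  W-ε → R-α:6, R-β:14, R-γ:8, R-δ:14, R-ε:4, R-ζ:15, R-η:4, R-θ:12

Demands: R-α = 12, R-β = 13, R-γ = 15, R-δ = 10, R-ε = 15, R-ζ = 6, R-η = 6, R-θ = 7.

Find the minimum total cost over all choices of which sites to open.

Open {W-α, W-β, W-γ, W-ε}: assign each demand point to its cheapest open site.
  R-α→W-α 12×2=24, R-β→W-β 13×6=78, R-γ→W-β 15×2=30, R-δ→W-γ 10×3=30, R-ε→W-ε 15×4=60, R-ζ→W-α 6×8=48, R-η→W-ε 6×4=24, R-θ→W-γ 7×3=21
  routing cost 315, fixed 107 → total 422.
Compare {W-α, W-β, W-γ}: routing cost 351 + fixed 73 = 424.
Compare {W-α, W-γ, W-ε}: routing cost 358 + fixed 77 = 435.
Compare {W-α, W-β, W-ε}: routing cost 352 + fixed 84 = 436.
All other subsets cost ≥ 424. Minimum total cost: 422.

422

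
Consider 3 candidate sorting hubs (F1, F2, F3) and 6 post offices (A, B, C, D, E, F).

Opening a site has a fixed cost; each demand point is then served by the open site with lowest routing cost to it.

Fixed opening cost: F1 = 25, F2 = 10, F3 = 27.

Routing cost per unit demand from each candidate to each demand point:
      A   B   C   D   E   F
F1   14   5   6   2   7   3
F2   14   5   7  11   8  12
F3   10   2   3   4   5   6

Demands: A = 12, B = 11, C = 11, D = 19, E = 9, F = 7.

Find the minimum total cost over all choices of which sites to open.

Open {F1, F3}: assign each demand point to its cheapest open site.
  A→F3 12×10=120, B→F3 11×2=22, C→F3 11×3=33, D→F1 19×2=38, E→F3 9×5=45, F→F1 7×3=21
  routing cost 279, fixed 52 → total 331.
Compare {F1, F2, F3}: routing cost 279 + fixed 62 = 341.
Compare {F3}: routing cost 338 + fixed 27 = 365.
Compare {F2, F3}: routing cost 338 + fixed 37 = 375.
All other subsets cost ≥ 341. Minimum total cost: 331.

331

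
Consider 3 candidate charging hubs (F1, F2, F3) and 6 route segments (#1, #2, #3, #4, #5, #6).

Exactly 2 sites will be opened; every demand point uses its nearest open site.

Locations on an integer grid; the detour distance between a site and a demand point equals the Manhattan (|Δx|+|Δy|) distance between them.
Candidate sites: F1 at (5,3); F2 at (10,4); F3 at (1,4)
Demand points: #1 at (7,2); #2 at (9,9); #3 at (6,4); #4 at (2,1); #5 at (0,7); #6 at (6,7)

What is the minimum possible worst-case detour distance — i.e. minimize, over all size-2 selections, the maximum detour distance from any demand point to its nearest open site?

7

Open {F2, F3}.
  Farthest demand point is #6 at detour distance 7 (to F2); all others are ≤ 7.
With {F1, F2} the worst case is 9.
With {F1, F3} the worst case is 10.
No size-2 selection achieves below 7.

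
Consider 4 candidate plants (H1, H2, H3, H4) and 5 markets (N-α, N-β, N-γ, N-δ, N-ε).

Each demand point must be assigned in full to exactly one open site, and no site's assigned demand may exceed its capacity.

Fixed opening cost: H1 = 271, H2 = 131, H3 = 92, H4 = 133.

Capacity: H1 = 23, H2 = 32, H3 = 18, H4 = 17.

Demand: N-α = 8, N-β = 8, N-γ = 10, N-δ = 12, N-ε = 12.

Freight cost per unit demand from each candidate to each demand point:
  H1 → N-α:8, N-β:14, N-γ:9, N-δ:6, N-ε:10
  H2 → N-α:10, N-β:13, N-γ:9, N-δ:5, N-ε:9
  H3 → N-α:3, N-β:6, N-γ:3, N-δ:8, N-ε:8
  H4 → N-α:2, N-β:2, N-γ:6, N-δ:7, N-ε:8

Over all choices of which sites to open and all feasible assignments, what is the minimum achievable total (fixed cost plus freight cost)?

549

Open {H2, H3}; cheapest assignment that respects the capacities:
  H2 (cap 32, load 32): N-β, N-δ, N-ε — cost 8×13 + 12×5 + 12×9 = 272
  H3 (cap 18, load 18): N-α, N-γ — cost 8×3 + 10×3 = 54
  Shipping 326, fixed 223 → total 549.
  Any other capacity-feasible assignment to {H2, H3} ships for at least 326.
Compare {H2, H3, H4}: its best feasible assignment gives total 586.
Compare {H1, H3, H4}: its best feasible assignment gives total 786.
Every other set of open sites that can feasibly serve all demand totals ≥ 586 even under its best assignment. Minimum: 549.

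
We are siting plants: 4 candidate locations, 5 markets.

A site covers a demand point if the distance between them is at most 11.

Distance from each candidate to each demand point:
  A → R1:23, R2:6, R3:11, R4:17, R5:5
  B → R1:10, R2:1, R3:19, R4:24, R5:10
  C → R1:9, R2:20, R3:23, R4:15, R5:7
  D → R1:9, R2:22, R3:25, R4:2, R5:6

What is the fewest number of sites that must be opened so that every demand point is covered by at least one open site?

Coverage sets (demand points within 11 of each site):
  A: {R2, R3, R5}
  B: {R1, R2, R5}
  C: {R1, R5}
  D: {R1, R4, R5}
No single site covers all 5 demand points.
But {A, D} covers everything, so the minimum is 2.

2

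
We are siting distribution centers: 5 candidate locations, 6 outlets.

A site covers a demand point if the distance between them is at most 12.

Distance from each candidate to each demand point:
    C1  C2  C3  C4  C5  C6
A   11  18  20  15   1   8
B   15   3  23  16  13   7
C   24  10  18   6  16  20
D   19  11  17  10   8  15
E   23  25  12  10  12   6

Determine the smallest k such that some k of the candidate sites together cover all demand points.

3

Coverage sets (demand points within 12 of each site):
  A: {C1, C5, C6}
  B: {C2, C6}
  C: {C2, C4}
  D: {C2, C4, C5}
  E: {C3, C4, C5, C6}
No 2 sites suffice: every size-2 union leaves at least one demand point uncovered.
But {A, B, E} covers everything, so the minimum is 3.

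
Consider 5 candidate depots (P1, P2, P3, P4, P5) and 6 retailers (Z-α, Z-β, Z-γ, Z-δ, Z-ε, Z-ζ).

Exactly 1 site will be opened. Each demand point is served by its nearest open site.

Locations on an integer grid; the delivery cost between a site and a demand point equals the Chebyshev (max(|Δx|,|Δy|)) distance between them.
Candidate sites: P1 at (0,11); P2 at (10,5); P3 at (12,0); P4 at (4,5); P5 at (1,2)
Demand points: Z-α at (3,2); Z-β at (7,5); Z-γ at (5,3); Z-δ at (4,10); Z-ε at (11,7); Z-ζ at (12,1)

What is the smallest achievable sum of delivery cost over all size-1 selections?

Open {P2}.
  Z-α→P2 7, Z-β→P2 3, Z-γ→P2 5, Z-δ→P2 6, Z-ε→P2 2, Z-ζ→P2 4  ⇒ total 27.
Compare {P4}: total 28.
Compare {P3}: total 39.
No size-1 selection does better; minimum is 27.

27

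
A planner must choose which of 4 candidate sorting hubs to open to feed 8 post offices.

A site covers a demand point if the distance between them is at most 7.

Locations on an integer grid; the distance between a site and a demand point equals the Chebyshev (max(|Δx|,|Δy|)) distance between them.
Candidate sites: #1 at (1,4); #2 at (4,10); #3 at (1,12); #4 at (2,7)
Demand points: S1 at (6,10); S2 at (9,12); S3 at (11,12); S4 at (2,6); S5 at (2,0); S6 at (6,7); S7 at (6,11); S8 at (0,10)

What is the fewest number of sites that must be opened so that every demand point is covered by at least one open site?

2

Coverage sets (demand points within 7 of each site):
  #1: {S1, S4, S5, S6, S7, S8}
  #2: {S1, S2, S3, S4, S6, S7, S8}
  #3: {S1, S4, S6, S7, S8}
  #4: {S1, S2, S4, S5, S6, S7, S8}
No single site covers all 8 demand points.
But {#1, #2} covers everything, so the minimum is 2.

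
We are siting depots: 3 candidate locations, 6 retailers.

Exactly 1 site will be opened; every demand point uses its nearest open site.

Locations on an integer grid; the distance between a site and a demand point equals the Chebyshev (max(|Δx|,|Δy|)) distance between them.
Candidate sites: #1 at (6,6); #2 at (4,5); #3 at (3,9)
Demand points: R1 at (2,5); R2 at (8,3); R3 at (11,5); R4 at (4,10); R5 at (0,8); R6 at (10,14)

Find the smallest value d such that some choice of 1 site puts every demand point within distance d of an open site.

Open {#1}.
  Farthest demand point is R6 at distance 8 (to #1); all others are ≤ 8.
With {#3} the worst case is 8.
With {#2} the worst case is 9.
No size-1 selection achieves below 8.

8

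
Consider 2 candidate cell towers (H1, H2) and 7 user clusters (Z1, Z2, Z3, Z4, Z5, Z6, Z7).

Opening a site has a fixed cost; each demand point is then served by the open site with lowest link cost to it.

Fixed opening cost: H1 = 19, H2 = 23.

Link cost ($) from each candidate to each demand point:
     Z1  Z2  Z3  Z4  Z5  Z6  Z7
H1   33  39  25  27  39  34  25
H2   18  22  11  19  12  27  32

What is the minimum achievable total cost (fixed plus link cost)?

Open {H2}: assign each demand point to its cheapest open site.
  Z1→H2 18, Z2→H2 22, Z3→H2 11, Z4→H2 19, Z5→H2 12, Z6→H2 27, Z7→H2 32
  link cost 141, fixed 23 → total 164.
Compare {H1, H2}: link cost 134 + fixed 42 = 176.
Compare {H1}: link cost 222 + fixed 19 = 241.

164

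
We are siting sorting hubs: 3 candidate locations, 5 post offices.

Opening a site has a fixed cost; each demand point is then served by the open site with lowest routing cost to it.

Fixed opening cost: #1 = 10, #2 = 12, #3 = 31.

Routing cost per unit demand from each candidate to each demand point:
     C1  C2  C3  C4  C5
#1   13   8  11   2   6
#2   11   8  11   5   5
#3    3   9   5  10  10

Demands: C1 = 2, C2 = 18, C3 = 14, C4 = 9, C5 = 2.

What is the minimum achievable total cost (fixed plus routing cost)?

291

Open {#1, #3}: assign each demand point to its cheapest open site.
  C1→#3 2×3=6, C2→#1 18×8=144, C3→#3 14×5=70, C4→#1 9×2=18, C5→#1 2×6=12
  routing cost 250, fixed 41 → total 291.
Compare {#1, #2, #3}: routing cost 248 + fixed 53 = 301.
Compare {#2, #3}: routing cost 275 + fixed 43 = 318.
Compare {#1}: routing cost 354 + fixed 10 = 364.
All other subsets cost ≥ 301. Minimum total cost: 291.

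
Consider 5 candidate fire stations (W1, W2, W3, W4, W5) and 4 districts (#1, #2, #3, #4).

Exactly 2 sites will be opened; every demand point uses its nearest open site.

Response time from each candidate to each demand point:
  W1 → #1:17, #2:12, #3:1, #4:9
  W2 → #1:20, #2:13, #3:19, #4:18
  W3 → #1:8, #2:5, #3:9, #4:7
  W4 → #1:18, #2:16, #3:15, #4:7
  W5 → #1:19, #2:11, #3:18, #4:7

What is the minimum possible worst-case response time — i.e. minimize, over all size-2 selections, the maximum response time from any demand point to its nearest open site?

Open {W1, W3}.
  Farthest demand point is #1 at response time 8 (to W3); all others are ≤ 8.
With {W2, W3} the worst case is 9.
With {W3, W4} the worst case is 9.
No size-2 selection achieves below 8.

8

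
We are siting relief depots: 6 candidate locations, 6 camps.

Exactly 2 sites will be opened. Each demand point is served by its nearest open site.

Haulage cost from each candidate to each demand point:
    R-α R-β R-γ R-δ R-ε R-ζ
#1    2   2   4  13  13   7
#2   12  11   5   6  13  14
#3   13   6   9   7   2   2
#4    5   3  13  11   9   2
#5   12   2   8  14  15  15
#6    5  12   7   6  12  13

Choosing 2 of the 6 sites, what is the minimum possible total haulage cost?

Open {#1, #3}.
  R-α→#1 2, R-β→#1 2, R-γ→#1 4, R-δ→#3 7, R-ε→#3 2, R-ζ→#3 2  ⇒ total 19.
Compare {#3, #4}: total 28.
Compare {#3, #6}: total 28.
No size-2 selection does better; minimum is 19.

19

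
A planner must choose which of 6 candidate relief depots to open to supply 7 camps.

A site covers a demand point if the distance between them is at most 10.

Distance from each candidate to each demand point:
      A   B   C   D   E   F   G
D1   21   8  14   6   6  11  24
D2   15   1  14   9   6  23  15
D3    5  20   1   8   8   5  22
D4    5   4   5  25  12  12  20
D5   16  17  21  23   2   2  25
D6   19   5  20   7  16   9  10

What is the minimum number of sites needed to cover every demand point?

Coverage sets (demand points within 10 of each site):
  D1: {B, D, E}
  D2: {B, D, E}
  D3: {A, C, D, E, F}
  D4: {A, B, C}
  D5: {E, F}
  D6: {B, D, F, G}
No single site covers all 7 demand points.
But {D3, D6} covers everything, so the minimum is 2.

2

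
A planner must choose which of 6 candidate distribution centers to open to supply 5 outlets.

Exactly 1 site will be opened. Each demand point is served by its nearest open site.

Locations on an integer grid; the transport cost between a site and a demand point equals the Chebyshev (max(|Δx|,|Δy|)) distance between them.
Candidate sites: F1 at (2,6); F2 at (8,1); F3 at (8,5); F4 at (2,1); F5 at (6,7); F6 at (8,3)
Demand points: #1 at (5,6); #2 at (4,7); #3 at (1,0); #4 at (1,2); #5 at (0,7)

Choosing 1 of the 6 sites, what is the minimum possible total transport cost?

Open {F1}.
  #1→F1 3, #2→F1 2, #3→F1 6, #4→F1 4, #5→F1 2  ⇒ total 17.
Compare {F4}: total 19.
Compare {F5}: total 21.
No size-1 selection does better; minimum is 17.

17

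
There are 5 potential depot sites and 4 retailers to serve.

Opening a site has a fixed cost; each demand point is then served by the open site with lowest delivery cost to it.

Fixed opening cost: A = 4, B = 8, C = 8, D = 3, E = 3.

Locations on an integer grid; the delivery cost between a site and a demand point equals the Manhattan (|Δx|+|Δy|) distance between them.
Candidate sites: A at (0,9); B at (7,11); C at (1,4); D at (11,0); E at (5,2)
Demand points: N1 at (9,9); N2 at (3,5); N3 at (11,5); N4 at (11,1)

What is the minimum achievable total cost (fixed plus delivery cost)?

Open {D, E}: assign each demand point to its cheapest open site.
  N1→D 11, N2→E 5, N3→D 5, N4→D 1
  delivery cost 22, fixed 6 → total 28.
Compare {A, D}: delivery cost 22 + fixed 7 = 29.
Compare {B, D, E}: delivery cost 15 + fixed 14 = 29.
Compare {A, D, E}: delivery cost 20 + fixed 10 = 30.
All other subsets cost ≥ 29. Minimum total cost: 28.

28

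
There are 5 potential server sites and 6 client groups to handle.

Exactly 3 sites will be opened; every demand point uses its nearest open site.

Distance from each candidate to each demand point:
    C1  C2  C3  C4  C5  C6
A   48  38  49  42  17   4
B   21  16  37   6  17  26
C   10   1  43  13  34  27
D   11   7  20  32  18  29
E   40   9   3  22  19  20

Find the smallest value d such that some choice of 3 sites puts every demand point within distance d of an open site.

17

Open {A, C, E}.
  Farthest demand point is C5 at distance 17 (to A); all others are ≤ 17.
With {A, B, D} the worst case is 20.
With {A, C, D} the worst case is 20.
No size-3 selection achieves below 17.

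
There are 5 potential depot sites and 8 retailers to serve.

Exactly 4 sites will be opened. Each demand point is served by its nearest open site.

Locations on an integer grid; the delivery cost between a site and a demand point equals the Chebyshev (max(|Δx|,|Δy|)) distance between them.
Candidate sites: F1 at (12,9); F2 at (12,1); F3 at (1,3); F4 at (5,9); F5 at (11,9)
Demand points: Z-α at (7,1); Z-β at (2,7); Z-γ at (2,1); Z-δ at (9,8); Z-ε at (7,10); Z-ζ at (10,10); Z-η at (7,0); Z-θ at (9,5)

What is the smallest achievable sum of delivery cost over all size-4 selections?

Open {F2, F3, F4, F5}.
  Z-α→F2 5, Z-β→F4 3, Z-γ→F3 2, Z-δ→F5 2, Z-ε→F4 2, Z-ζ→F5 1, Z-η→F2 5, Z-θ→F2 4  ⇒ total 24.
Compare {F1, F2, F3, F4}: total 26.
Compare {F1, F3, F4, F5}: total 26.
No size-4 selection does better; minimum is 24.

24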